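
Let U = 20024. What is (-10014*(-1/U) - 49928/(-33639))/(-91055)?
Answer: -668309609/30666747439740 ≈ -2.1793e-5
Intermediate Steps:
(-10014*(-1/U) - 49928/(-33639))/(-91055) = (-10014/((-1*20024)) - 49928/(-33639))/(-91055) = (-10014/(-20024) - 49928*(-1/33639))*(-1/91055) = (-10014*(-1/20024) + 49928/33639)*(-1/91055) = (5007/10012 + 49928/33639)*(-1/91055) = (668309609/336793668)*(-1/91055) = -668309609/30666747439740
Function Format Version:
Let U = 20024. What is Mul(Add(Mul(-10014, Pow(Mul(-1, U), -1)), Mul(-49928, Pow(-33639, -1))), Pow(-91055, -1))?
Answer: Rational(-668309609, 30666747439740) ≈ -2.1793e-5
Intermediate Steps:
Mul(Add(Mul(-10014, Pow(Mul(-1, U), -1)), Mul(-49928, Pow(-33639, -1))), Pow(-91055, -1)) = Mul(Add(Mul(-10014, Pow(Mul(-1, 20024), -1)), Mul(-49928, Pow(-33639, -1))), Pow(-91055, -1)) = Mul(Add(Mul(-10014, Pow(-20024, -1)), Mul(-49928, Rational(-1, 33639))), Rational(-1, 91055)) = Mul(Add(Mul(-10014, Rational(-1, 20024)), Rational(49928, 33639)), Rational(-1, 91055)) = Mul(Add(Rational(5007, 10012), Rational(49928, 33639)), Rational(-1, 91055)) = Mul(Rational(668309609, 336793668), Rational(-1, 91055)) = Rational(-668309609, 30666747439740)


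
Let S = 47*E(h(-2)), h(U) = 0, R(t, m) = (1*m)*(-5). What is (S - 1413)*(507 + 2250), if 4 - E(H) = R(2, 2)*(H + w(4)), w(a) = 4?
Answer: 1805835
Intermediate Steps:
R(t, m) = -5*m (R(t, m) = m*(-5) = -5*m)
E(H) = 44 + 10*H (E(H) = 4 - (-5*2)*(H + 4) = 4 - (-10)*(4 + H) = 4 - (-40 - 10*H) = 4 + (40 + 10*H) = 44 + 10*H)
S = 2068 (S = 47*(44 + 10*0) = 47*(44 + 0) = 47*44 = 2068)
(S - 1413)*(507 + 2250) = (2068 - 1413)*(507 + 2250) = 655*2757 = 1805835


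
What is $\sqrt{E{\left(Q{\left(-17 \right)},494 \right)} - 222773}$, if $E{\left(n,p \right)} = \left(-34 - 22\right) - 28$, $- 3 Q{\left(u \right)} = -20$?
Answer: $i \sqrt{222857} \approx 472.08 i$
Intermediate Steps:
$Q{\left(u \right)} = \frac{20}{3}$ ($Q{\left(u \right)} = \left(- \frac{1}{3}\right) \left(-20\right) = \frac{20}{3}$)
$E{\left(n,p \right)} = -84$ ($E{\left(n,p \right)} = -56 - 28 = -84$)
$\sqrt{E{\left(Q{\left(-17 \right)},494 \right)} - 222773} = \sqrt{-84 - 222773} = \sqrt{-222857} = i \sqrt{222857}$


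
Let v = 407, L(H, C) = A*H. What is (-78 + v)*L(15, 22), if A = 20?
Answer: 98700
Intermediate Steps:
L(H, C) = 20*H
(-78 + v)*L(15, 22) = (-78 + 407)*(20*15) = 329*300 = 98700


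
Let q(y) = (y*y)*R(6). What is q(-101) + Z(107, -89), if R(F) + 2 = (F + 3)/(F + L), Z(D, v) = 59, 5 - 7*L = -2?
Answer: -50592/7 ≈ -7227.4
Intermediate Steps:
L = 1 (L = 5/7 - ⅐*(-2) = 5/7 + 2/7 = 1)
R(F) = -2 + (3 + F)/(1 + F) (R(F) = -2 + (F + 3)/(F + 1) = -2 + (3 + F)/(1 + F))
q(y) = -5*y²/7 (q(y) = (y*y)*((1 - 1*6)/(1 + 6)) = y²*((1 - 6)/7) = y²*((⅐)*(-5)) = y²*(-5/7) = -5*y²/7)
q(-101) + Z(107, -89) = -5/7*(-101)² + 59 = -5/7*10201 + 59 = -51005/7 + 59 = -50592/7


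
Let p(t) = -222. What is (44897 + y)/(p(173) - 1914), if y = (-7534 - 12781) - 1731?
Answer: -7617/712 ≈ -10.698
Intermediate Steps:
y = -22046 (y = -20315 - 1731 = -22046)
(44897 + y)/(p(173) - 1914) = (44897 - 22046)/(-222 - 1914) = 22851/(-2136) = 22851*(-1/2136) = -7617/712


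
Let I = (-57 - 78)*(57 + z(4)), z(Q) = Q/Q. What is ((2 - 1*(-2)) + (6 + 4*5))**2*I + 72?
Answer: -7046928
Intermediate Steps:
z(Q) = 1
I = -7830 (I = (-57 - 78)*(57 + 1) = -135*58 = -7830)
((2 - 1*(-2)) + (6 + 4*5))**2*I + 72 = ((2 - 1*(-2)) + (6 + 4*5))**2*(-7830) + 72 = ((2 + 2) + (6 + 20))**2*(-7830) + 72 = (4 + 26)**2*(-7830) + 72 = 30**2*(-7830) + 72 = 900*(-7830) + 72 = -7047000 + 72 = -7046928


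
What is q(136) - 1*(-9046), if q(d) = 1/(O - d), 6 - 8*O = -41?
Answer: 9416878/1041 ≈ 9046.0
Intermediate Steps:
O = 47/8 (O = ¾ - ⅛*(-41) = ¾ + 41/8 = 47/8 ≈ 5.8750)
q(d) = 1/(47/8 - d)
q(136) - 1*(-9046) = -8/(-47 + 8*136) - 1*(-9046) = -8/(-47 + 1088) + 9046 = -8/1041 + 9046 = 9416878/1041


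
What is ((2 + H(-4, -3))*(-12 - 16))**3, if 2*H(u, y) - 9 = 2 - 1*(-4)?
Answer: -18821096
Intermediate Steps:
H(u, y) = 15/2 (H(u, y) = 9/2 + (2 - 1*(-4))/2 = 9/2 + (2 + 4)/2 = 9/2 + (1/2)*6 = 9/2 + 3 = 15/2)
((2 + H(-4, -3))*(-12 - 16))**3 = ((2 + 15/2)*(-12 - 16))**3 = ((19/2)*(-28))**3 = (-266)**3 = -18821096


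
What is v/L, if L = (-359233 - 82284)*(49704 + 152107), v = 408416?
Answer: -408416/89102987287 ≈ -4.5836e-6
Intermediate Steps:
L = -89102987287 (L = -441517*201811 = -89102987287)
v/L = 408416/(-89102987287) = 408416*(-1/89102987287) = -408416/89102987287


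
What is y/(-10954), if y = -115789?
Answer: 115789/10954 ≈ 10.570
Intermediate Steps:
y/(-10954) = -115789/(-10954) = -115789*(-1/10954) = 115789/10954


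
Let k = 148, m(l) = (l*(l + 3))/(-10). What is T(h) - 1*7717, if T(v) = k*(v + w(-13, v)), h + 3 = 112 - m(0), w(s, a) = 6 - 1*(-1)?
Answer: 9451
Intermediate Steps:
w(s, a) = 7 (w(s, a) = 6 + 1 = 7)
m(l) = -l*(3 + l)/10 (m(l) = (l*(3 + l))*(-⅒) = -l*(3 + l)/10)
h = 109 (h = -3 + (112 - (-1)*0*(3 + 0)/10) = -3 + (112 - (-1)*0*3/10) = -3 + (112 - 1*0) = -3 + (112 + 0) = -3 + 112 = 109)
T(v) = 1036 + 148*v (T(v) = 148*(v + 7) = 148*(7 + v) = 1036 + 148*v)
T(h) - 1*7717 = (1036 + 148*109) - 1*7717 = (1036 + 16132) - 7717 = 17168 - 7717 = 9451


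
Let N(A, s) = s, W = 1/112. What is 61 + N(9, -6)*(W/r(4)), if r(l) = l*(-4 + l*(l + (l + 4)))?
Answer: 601213/9856 ≈ 61.000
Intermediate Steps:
W = 1/112 ≈ 0.0089286
r(l) = l*(-4 + l*(4 + 2*l)) (r(l) = l*(-4 + l*(l + (4 + l))) = l*(-4 + l*(4 + 2*l)))
61 + N(9, -6)*(W/r(4)) = 61 - 3/(56*(2*4*(-2 + 4² + 2*4))) = 61 - 3/(56*(2*4*(-2 + 16 + 8))) = 61 - 3/(56*(2*4*22)) = 61 - 3/(56*176) = 61 - 6*1/19712 = 61 - 3/9856 = 601213/9856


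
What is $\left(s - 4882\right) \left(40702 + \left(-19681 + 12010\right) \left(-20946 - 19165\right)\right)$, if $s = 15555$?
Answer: $3284425589159$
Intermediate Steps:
$\left(s - 4882\right) \left(40702 + \left(-19681 + 12010\right) \left(-20946 - 19165\right)\right) = \left(15555 - 4882\right) \left(40702 + \left(-19681 + 12010\right) \left(-20946 - 19165\right)\right) = 10673 \left(40702 - -307691481\right) = 10673 \left(40702 + 307691481\right) = 10673 \cdot 307732183 = 3284425589159$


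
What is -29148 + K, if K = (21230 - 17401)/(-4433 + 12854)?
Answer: -35064497/1203 ≈ -29148.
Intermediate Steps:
K = 547/1203 (K = 3829/8421 = 3829*(1/8421) = 547/1203 ≈ 0.45470)
-29148 + K = -29148 + 547/1203 = -35064497/1203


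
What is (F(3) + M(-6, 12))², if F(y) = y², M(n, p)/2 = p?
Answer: 1089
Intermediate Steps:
M(n, p) = 2*p
(F(3) + M(-6, 12))² = (3² + 2*12)² = (9 + 24)² = 33² = 1089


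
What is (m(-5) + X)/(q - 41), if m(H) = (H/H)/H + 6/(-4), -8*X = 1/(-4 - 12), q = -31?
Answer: 361/15360 ≈ 0.023503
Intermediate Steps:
X = 1/128 (X = -1/(8*(-4 - 12)) = -1/8/(-16) = -1/8*(-1/16) = 1/128 ≈ 0.0078125)
m(H) = -3/2 + 1/H (m(H) = 1/H + 6*(-1/4) = 1/H - 3/2 = -3/2 + 1/H)
(m(-5) + X)/(q - 41) = ((-3/2 + 1/(-5)) + 1/128)/(-31 - 41) = ((-3/2 - 1/5) + 1/128)/(-72) = (-17/10 + 1/128)*(-1/72) = -1083/640*(-1/72) = 361/15360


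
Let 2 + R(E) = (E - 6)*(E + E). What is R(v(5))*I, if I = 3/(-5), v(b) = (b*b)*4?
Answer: -56394/5 ≈ -11279.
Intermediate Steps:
v(b) = 4*b**2 (v(b) = b**2*4 = 4*b**2)
R(E) = -2 + 2*E*(-6 + E) (R(E) = -2 + (E - 6)*(E + E) = -2 + (-6 + E)*(2*E) = -2 + 2*E*(-6 + E))
I = -3/5 (I = 3*(-1/5) = -3/5 ≈ -0.60000)
R(v(5))*I = (-2 - 48*5**2 + 2*(4*5**2)**2)*(-3/5) = (-2 - 48*25 + 2*(4*25)**2)*(-3/5) = (-2 - 12*100 + 2*100**2)*(-3/5) = (-2 - 1200 + 2*10000)*(-3/5) = (-2 - 1200 + 20000)*(-3/5) = 18798*(-3/5) = -56394/5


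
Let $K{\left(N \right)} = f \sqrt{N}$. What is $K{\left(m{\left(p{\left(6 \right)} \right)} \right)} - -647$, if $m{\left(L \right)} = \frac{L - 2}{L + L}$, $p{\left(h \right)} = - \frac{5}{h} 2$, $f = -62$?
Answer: $647 - \frac{31 \sqrt{110}}{5} \approx 581.97$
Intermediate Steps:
$p{\left(h \right)} = - \frac{10}{h}$
$m{\left(L \right)} = \frac{-2 + L}{2 L}$
$K{\left(N \right)} = - 62 \sqrt{N}$
$K{\left(m{\left(p{\left(6 \right)} \right)} \right)} - -647 = - 62 \sqrt{\frac{-2 - \frac{10}{6}}{2 \left(- \frac{10}{6}\right)}} - -647 = - 62 \sqrt{\frac{-2 - \frac{5}{3}}{2 \left(\left(-10\right) \frac{1}{6}\right)}} + 647 = - 62 \sqrt{\frac{-2 - \frac{5}{3}}{2 \left(- \frac{5}{3}\right)}} + 647 = - 62 \sqrt{\frac{1}{2} \left(- \frac{3}{5}\right) \left(- \frac{11}{3}\right)} + 647 = - 62 \sqrt{\frac{11}{10}} + 647 = - 62 \frac{\sqrt{110}}{10} + 647 = - \frac{31 \sqrt{110}}{5} + 647 = 647 - \frac{31 \sqrt{110}}{5}$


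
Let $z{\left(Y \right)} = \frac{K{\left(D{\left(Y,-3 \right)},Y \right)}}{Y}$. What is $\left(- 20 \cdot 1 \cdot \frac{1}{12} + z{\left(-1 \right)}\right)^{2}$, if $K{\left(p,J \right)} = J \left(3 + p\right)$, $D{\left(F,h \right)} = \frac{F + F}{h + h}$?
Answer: $\frac{25}{9} \approx 2.7778$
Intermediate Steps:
$D{\left(F,h \right)} = \frac{F}{h}$ ($D{\left(F,h \right)} = \frac{2 F}{2 h} = 2 F \frac{1}{2 h} = \frac{F}{h}$)
$z{\left(Y \right)} = 3 - \frac{Y}{3}$ ($z{\left(Y \right)} = \frac{Y \left(3 + \frac{Y}{-3}\right)}{Y} = \frac{Y \left(3 + Y \left(- \frac{1}{3}\right)\right)}{Y} = \frac{Y \left(3 - \frac{Y}{3}\right)}{Y} = 3 - \frac{Y}{3}$)
$\left(- 20 \cdot 1 \cdot \frac{1}{12} + z{\left(-1 \right)}\right)^{2} = \left(- 20 \cdot 1 \cdot \frac{1}{12} + \left(3 - - \frac{1}{3}\right)\right)^{2} = \left(- 20 \cdot 1 \cdot \frac{1}{12} + \left(3 + \frac{1}{3}\right)\right)^{2} = \left(\left(-20\right) \frac{1}{12} + \frac{10}{3}\right)^{2} = \left(- \frac{5}{3} + \frac{10}{3}\right)^{2} = \left(\frac{5}{3}\right)^{2} = \frac{25}{9}$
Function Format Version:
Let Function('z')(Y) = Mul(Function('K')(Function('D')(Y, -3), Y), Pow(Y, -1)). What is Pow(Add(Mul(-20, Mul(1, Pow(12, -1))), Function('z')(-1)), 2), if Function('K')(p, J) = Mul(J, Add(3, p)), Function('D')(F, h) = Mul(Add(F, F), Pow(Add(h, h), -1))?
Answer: Rational(25, 9) ≈ 2.7778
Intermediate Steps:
Function('D')(F, h) = Mul(F, Pow(h, -1)) (Function('D')(F, h) = Mul(Mul(2, F), Pow(Mul(2, h), -1)) = Mul(Mul(2, F), Mul(Rational(1, 2), Pow(h, -1))) = Mul(F, Pow(h, -1)))
Function('z')(Y) = Add(3, Mul(Rational(-1, 3), Y)) (Function('z')(Y) = Mul(Mul(Y, Add(3, Mul(Y, Pow(-3, -1)))), Pow(Y, -1)) = Mul(Mul(Y, Add(3, Mul(Y, Rational(-1, 3)))), Pow(Y, -1)) = Mul(Mul(Y, Add(3, Mul(Rational(-1, 3), Y))), Pow(Y, -1)) = Add(3, Mul(Rational(-1, 3), Y)))
Pow(Add(Mul(-20, Mul(1, Pow(12, -1))), Function('z')(-1)), 2) = Pow(Add(Mul(-20, Mul(1, Pow(12, -1))), Add(3, Mul(Rational(-1, 3), -1))), 2) = Pow(Add(Mul(-20, Mul(1, Rational(1, 12))), Add(3, Rational(1, 3))), 2) = Pow(Add(Mul(-20, Rational(1, 12)), Rational(10, 3)), 2) = Pow(Add(Rational(-5, 3), Rational(10, 3)), 2) = Pow(Rational(5, 3), 2) = Rational(25, 9)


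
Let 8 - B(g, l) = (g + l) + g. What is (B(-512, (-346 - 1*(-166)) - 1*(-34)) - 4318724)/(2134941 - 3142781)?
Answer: 2158773/503920 ≈ 4.2840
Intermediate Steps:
B(g, l) = 8 - l - 2*g (B(g, l) = 8 - ((g + l) + g) = 8 - (l + 2*g) = 8 + (-l - 2*g) = 8 - l - 2*g)
(B(-512, (-346 - 1*(-166)) - 1*(-34)) - 4318724)/(2134941 - 3142781) = ((8 - ((-346 - 1*(-166)) - 1*(-34)) - 2*(-512)) - 4318724)/(2134941 - 3142781) = ((8 - ((-346 + 166) + 34) + 1024) - 4318724)/(-1007840) = ((8 - (-180 + 34) + 1024) - 4318724)*(-1/1007840) = ((8 - 1*(-146) + 1024) - 4318724)*(-1/1007840) = ((8 + 146 + 1024) - 4318724)*(-1/1007840) = (1178 - 4318724)*(-1/1007840) = -4317546*(-1/1007840) = 2158773/503920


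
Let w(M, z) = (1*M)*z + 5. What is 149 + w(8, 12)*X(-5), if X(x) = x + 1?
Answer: -255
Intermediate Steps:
w(M, z) = 5 + M*z (w(M, z) = M*z + 5 = 5 + M*z)
X(x) = 1 + x
149 + w(8, 12)*X(-5) = 149 + (5 + 8*12)*(1 - 5) = 149 + (5 + 96)*(-4) = 149 + 101*(-4) = 149 - 404 = -255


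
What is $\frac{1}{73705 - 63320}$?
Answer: $\frac{1}{10385} \approx 9.6293 \cdot 10^{-5}$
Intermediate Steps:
$\frac{1}{73705 - 63320} = \frac{1}{10385}$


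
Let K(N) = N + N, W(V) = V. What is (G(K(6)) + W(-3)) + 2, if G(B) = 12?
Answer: 11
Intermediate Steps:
K(N) = 2*N
(G(K(6)) + W(-3)) + 2 = (12 - 3) + 2 = 9 + 2 = 11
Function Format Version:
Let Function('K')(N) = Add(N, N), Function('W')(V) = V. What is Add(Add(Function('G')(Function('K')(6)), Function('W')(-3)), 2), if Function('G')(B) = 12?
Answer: 11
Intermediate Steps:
Function('K')(N) = Mul(2, N)
Add(Add(Function('G')(Function('K')(6)), Function('W')(-3)), 2) = Add(Add(12, -3), 2) = Add(9, 2) = 11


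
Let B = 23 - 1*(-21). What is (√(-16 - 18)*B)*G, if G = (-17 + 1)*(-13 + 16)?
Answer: -2112*I*√34 ≈ -12315.0*I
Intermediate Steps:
B = 44 (B = 23 + 21 = 44)
G = -48 (G = -16*3 = -48)
(√(-16 - 18)*B)*G = (√(-16 - 18)*44)*(-48) = (√(-34)*44)*(-48) = ((I*√34)*44)*(-48) = (44*I*√34)*(-48) = -2112*I*√34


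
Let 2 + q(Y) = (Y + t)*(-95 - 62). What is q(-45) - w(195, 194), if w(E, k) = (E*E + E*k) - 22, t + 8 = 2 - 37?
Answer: -62019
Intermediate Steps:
t = -43 (t = -8 + (2 - 37) = -8 - 35 = -43)
q(Y) = 6749 - 157*Y (q(Y) = -2 + (Y - 43)*(-95 - 62) = -2 + (-43 + Y)*(-157) = -2 + (6751 - 157*Y) = 6749 - 157*Y)
w(E, k) = -22 + E**2 + E*k (w(E, k) = (E**2 + E*k) - 22 = -22 + E**2 + E*k)
q(-45) - w(195, 194) = (6749 - 157*(-45)) - (-22 + 195**2 + 195*194) = (6749 + 7065) - (-22 + 38025 + 37830) = 13814 - 1*75833 = 13814 - 75833 = -62019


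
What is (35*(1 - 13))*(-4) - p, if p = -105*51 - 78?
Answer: 7113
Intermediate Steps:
p = -5433 (p = -5355 - 78 = -5433)
(35*(1 - 13))*(-4) - p = (35*(1 - 13))*(-4) - 1*(-5433) = (35*(-12))*(-4) + 5433 = -420*(-4) + 5433 = 1680 + 5433 = 7113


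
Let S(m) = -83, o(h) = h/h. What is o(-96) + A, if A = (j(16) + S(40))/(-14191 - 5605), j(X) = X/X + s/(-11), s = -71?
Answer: 218587/217756 ≈ 1.0038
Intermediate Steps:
j(X) = 82/11 (j(X) = X/X - 71/(-11) = 1 - 71*(-1/11) = 1 + 71/11 = 82/11)
o(h) = 1
A = 831/217756 (A = (82/11 - 83)/(-14191 - 5605) = -831/11/(-19796) = -831/11*(-1/19796) = 831/217756 ≈ 0.0038162)
o(-96) + A = 1 + 831/217756 = 218587/217756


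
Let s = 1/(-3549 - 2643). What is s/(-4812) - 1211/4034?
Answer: -18041417855/60098338368 ≈ -0.30020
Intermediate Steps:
s = -1/6192 (s = 1/(-6192) = -1/6192 ≈ -0.00016150)
s/(-4812) - 1211/4034 = -1/6192/(-4812) - 1211/4034 = -1/6192*(-1/4812) - 1211*1/4034 = 1/29795904 - 1211/4034 = -18041417855/60098338368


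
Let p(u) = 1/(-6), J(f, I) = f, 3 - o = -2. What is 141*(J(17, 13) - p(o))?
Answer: 4841/2 ≈ 2420.5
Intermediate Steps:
o = 5 (o = 3 - 1*(-2) = 3 + 2 = 5)
p(u) = -⅙
141*(J(17, 13) - p(o)) = 141*(17 - 1*(-⅙)) = 141*(17 + ⅙) = 141*(103/6) = 4841/2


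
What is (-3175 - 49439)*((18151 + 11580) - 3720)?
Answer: -1368542754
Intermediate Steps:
(-3175 - 49439)*((18151 + 11580) - 3720) = -52614*(29731 - 3720) = -52614*26011 = -1368542754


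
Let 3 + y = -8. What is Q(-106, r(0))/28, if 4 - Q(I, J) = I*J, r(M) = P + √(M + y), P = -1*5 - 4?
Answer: -475/14 + 53*I*√11/14 ≈ -33.929 + 12.556*I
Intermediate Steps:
P = -9 (P = -5 - 4 = -9)
y = -11 (y = -3 - 8 = -11)
r(M) = -9 + √(-11 + M) (r(M) = -9 + √(M - 11) = -9 + √(-11 + M))
Q(I, J) = 4 - I*J
Q(-106, r(0))/28 = (4 - 1*(-106)*(-9 + √(-11 + 0)))/28 = (4 - 1*(-106)*(-9 + √(-11)))/28 = (4 - 1*(-106)*(-9 + I*√11))/28 = (4 + (-954 + 106*I*√11))/28 = (-950 + 106*I*√11)/28 = -475/14 + 53*I*√11/14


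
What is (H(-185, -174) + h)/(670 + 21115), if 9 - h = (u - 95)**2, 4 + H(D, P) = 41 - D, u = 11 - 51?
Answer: -17994/21785 ≈ -0.82598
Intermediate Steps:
u = -40
H(D, P) = 37 - D (H(D, P) = -4 + (41 - D) = 37 - D)
h = -18216 (h = 9 - (-40 - 95)**2 = 9 - 1*(-135)**2 = 9 - 1*18225 = 9 - 18225 = -18216)
(H(-185, -174) + h)/(670 + 21115) = ((37 - 1*(-185)) - 18216)/(670 + 21115) = ((37 + 185) - 18216)/21785 = (222 - 18216)*(1/21785) = -17994*1/21785 = -17994/21785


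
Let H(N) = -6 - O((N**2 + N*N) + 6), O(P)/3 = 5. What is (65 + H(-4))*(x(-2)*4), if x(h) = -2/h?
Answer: 176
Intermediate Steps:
O(P) = 15 (O(P) = 3*5 = 15)
H(N) = -21 (H(N) = -6 - 1*15 = -6 - 15 = -21)
(65 + H(-4))*(x(-2)*4) = (65 - 21)*(-2/(-2)*4) = 44*(-2*(-1/2)*4) = 44*(1*4) = 44*4 = 176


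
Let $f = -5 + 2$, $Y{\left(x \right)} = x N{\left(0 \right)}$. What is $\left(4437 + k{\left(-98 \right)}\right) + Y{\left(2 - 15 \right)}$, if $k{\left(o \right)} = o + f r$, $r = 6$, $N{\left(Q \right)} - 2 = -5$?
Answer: $4360$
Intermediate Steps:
$N{\left(Q \right)} = -3$ ($N{\left(Q \right)} = 2 - 5 = -3$)
$Y{\left(x \right)} = - 3 x$ ($Y{\left(x \right)} = x \left(-3\right) = - 3 x$)
$f = -3$
$k{\left(o \right)} = -18 + o$ ($k{\left(o \right)} = o - 18 = -18 + o$)
$\left(4437 + k{\left(-98 \right)}\right) + Y{\left(2 - 15 \right)} = \left(4437 - 116\right) - 3 \left(2 - 15\right) = 4321 - -39 = 4321 + 39 = 4360$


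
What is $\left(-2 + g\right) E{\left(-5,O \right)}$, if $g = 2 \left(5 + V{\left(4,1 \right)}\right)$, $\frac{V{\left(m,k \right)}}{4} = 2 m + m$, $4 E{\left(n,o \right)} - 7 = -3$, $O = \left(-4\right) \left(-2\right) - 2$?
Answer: $104$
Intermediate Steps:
$O = 6$ ($O = 8 - 2 = 6$)
$E{\left(n,o \right)} = 1$ ($E{\left(n,o \right)} = \frac{7}{4} + \frac{1}{4} \left(-3\right) = \frac{7}{4} - \frac{3}{4} = 1$)
$V{\left(m,k \right)} = 12 m$ ($V{\left(m,k \right)} = 4 \left(2 m + m\right) = 4 \cdot 3 m = 12 m$)
$g = 106$ ($g = 2 \left(5 + 12 \cdot 4\right) = 2 \left(5 + 48\right) = 2 \cdot 53 = 106$)
$\left(-2 + g\right) E{\left(-5,O \right)} = \left(-2 + 106\right) 1 = 104 \cdot 1 = 104$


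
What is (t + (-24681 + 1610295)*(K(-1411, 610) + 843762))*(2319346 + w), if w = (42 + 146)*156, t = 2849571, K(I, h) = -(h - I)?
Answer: 3134726249759889330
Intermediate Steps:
K(I, h) = I - h
w = 29328 (w = 188*156 = 29328)
(t + (-24681 + 1610295)*(K(-1411, 610) + 843762))*(2319346 + w) = (2849571 + (-24681 + 1610295)*((-1411 - 1*610) + 843762))*(2319346 + 29328) = (2849571 + 1585614*((-1411 - 610) + 843762))*2348674 = (2849571 + 1585614*(-2021 + 843762))*2348674 = (2849571 + 1585614*841741)*2348674 = (2849571 + 1334676313974)*2348674 = 1334679163545*2348674 = 3134726249759889330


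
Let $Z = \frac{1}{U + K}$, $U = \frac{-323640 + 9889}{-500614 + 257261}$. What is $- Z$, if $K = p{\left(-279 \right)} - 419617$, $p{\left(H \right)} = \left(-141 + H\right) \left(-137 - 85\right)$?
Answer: $\frac{243353}{79424508330} \approx 3.064 \cdot 10^{-6}$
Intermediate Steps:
$p{\left(H \right)} = 31302 - 222 H$ ($p{\left(H \right)} = \left(-141 + H\right) \left(-222\right) = 31302 - 222 H$)
$U = \frac{313751}{243353}$ ($U = - \frac{313751}{-243353} = \left(-313751\right) \left(- \frac{1}{243353}\right) = \frac{313751}{243353} \approx 1.2893$)
$K = -326377$ ($K = \left(31302 - -61938\right) - 419617 = \left(31302 + 61938\right) - 419617 = 93240 - 419617 = -326377$)
$Z = - \frac{243353}{79424508330}$ ($Z = \frac{1}{\frac{313751}{243353} - 326377} = \frac{1}{- \frac{79424508330}{243353}} = - \frac{243353}{79424508330} \approx -3.064 \cdot 10^{-6}$)
$- Z = \left(-1\right) \left(- \frac{243353}{79424508330}\right) = \frac{243353}{79424508330}$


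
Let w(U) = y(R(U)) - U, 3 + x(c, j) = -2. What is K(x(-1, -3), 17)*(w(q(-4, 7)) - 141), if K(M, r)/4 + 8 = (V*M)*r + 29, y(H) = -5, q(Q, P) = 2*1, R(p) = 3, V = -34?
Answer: -1723312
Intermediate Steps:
q(Q, P) = 2
x(c, j) = -5 (x(c, j) = -3 - 2 = -5)
K(M, r) = 84 - 136*M*r (K(M, r) = -32 + 4*((-34*M)*r + 29) = -32 + 4*(-34*M*r + 29) = -32 + 4*(29 - 34*M*r) = -32 + (116 - 136*M*r) = 84 - 136*M*r)
w(U) = -5 - U
K(x(-1, -3), 17)*(w(q(-4, 7)) - 141) = (84 - 136*(-5)*17)*((-5 - 1*2) - 141) = (84 + 11560)*((-5 - 2) - 141) = 11644*(-7 - 141) = 11644*(-148) = -1723312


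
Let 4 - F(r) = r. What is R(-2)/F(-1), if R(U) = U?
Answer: -⅖ ≈ -0.40000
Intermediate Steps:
F(r) = 4 - r
R(-2)/F(-1) = -2/(4 - 1*(-1)) = -2/(4 + 1) = -2/5 = -2*⅕ = -⅖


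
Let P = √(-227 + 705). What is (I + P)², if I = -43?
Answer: (43 - √478)² ≈ 446.76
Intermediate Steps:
P = √478 ≈ 21.863
(I + P)² = (-43 + √478)²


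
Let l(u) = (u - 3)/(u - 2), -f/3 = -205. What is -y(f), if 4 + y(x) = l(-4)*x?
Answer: -1427/2 ≈ -713.50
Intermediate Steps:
f = 615 (f = -3*(-205) = 615)
l(u) = (-3 + u)/(-2 + u)
y(x) = -4 + 7*x/6 (y(x) = -4 + ((-3 - 4)/(-2 - 4))*x = -4 + (-7/(-6))*x = -4 + (-⅙*(-7))*x = -4 + 7*x/6)
-y(f) = -(-4 + (7/6)*615) = -(-4 + 1435/2) = -1*1427/2 = -1427/2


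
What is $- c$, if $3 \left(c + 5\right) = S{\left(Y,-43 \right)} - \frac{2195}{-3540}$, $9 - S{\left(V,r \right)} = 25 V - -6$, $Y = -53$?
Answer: $- \frac{930043}{2124} \approx -437.87$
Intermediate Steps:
$S{\left(V,r \right)} = 3 - 25 V$ ($S{\left(V,r \right)} = 9 - \left(25 V - -6\right) = 9 - \left(25 V + \left(-7 + 13\right)\right) = 9 - \left(25 V + 6\right) = 9 - \left(6 + 25 V\right) = 3 - 25 V$)
$c = \frac{930043}{2124}$ ($c = -5 + \frac{\left(3 - -1325\right) - \frac{2195}{-3540}}{3} = -5 + \frac{\left(3 + 1325\right) - 2195 \left(- \frac{1}{3540}\right)}{3} = -5 + \frac{1328 - - \frac{439}{708}}{3} = -5 + \frac{1328 + \frac{439}{708}}{3} = -5 + \frac{1}{3} \cdot \frac{940663}{708} = -5 + \frac{940663}{2124} = \frac{930043}{2124} \approx 437.87$)
$- c = \left(-1\right) \frac{930043}{2124} = - \frac{930043}{2124}$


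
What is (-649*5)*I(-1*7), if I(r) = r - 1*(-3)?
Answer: 12980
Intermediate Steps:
I(r) = 3 + r (I(r) = r + 3 = 3 + r)
(-649*5)*I(-1*7) = (-649*5)*(3 - 1*7) = -3245*(3 - 7) = -3245*(-4) = 12980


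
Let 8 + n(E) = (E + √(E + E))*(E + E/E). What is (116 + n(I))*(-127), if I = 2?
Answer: -15240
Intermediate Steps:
n(E) = -8 + (1 + E)*(E + √2*√E) (n(E) = -8 + (E + √(E + E))*(E + E/E) = -8 + (E + √(2*E))*(E + 1) = -8 + (E + √2*√E)*(1 + E) = -8 + (1 + E)*(E + √2*√E))
(116 + n(I))*(-127) = (116 + (-8 + 2 + 2² + √2*√2 + √2*2^(3/2)))*(-127) = (116 + (-8 + 2 + 4 + 2 + √2*(2*√2)))*(-127) = (116 + (-8 + 2 + 4 + 2 + 4))*(-127) = (116 + 4)*(-127) = 120*(-127) = -15240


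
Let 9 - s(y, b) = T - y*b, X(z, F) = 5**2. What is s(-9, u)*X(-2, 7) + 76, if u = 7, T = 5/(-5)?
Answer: -1249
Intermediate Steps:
T = -1 (T = 5*(-1/5) = -1)
X(z, F) = 25
s(y, b) = 10 + b*y (s(y, b) = 9 - (-1 - y*b) = 9 - (-1 - b*y) = 9 + (1 + b*y) = 10 + b*y)
s(-9, u)*X(-2, 7) + 76 = (10 + 7*(-9))*25 + 76 = (10 - 63)*25 + 76 = -53*25 + 76 = -1325 + 76 = -1249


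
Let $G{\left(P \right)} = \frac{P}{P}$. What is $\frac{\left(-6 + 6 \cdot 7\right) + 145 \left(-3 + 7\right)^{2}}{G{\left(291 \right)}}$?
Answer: $2356$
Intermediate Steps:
$G{\left(P \right)} = 1$
$\frac{\left(-6 + 6 \cdot 7\right) + 145 \left(-3 + 7\right)^{2}}{G{\left(291 \right)}} = \frac{\left(-6 + 6 \cdot 7\right) + 145 \left(-3 + 7\right)^{2}}{1} = \left(\left(-6 + 42\right) + 145 \cdot 4^{2}\right) 1 = \left(36 + 145 \cdot 16\right) 1 = \left(36 + 2320\right) 1 = 2356 \cdot 1 = 2356$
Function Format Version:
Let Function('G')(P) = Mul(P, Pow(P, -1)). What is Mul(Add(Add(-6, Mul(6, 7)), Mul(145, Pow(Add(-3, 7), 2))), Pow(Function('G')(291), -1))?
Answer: 2356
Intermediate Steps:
Function('G')(P) = 1
Mul(Add(Add(-6, Mul(6, 7)), Mul(145, Pow(Add(-3, 7), 2))), Pow(Function('G')(291), -1)) = Mul(Add(Add(-6, Mul(6, 7)), Mul(145, Pow(Add(-3, 7), 2))), Pow(1, -1)) = Mul(Add(Add(-6, 42), Mul(145, Pow(4, 2))), 1) = Mul(Add(36, Mul(145, 16)), 1) = Mul(Add(36, 2320), 1) = Mul(2356, 1) = 2356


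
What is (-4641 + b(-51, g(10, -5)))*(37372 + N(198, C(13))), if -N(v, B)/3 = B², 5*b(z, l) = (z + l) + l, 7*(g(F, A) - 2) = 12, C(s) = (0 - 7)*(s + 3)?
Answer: 8462480/7 ≈ 1.2089e+6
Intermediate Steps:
C(s) = -21 - 7*s (C(s) = -7*(3 + s) = -21 - 7*s)
g(F, A) = 26/7 (g(F, A) = 2 + (⅐)*12 = 2 + 12/7 = 26/7)
b(z, l) = z/5 + 2*l/5 (b(z, l) = ((z + l) + l)/5 = ((l + z) + l)/5 = (z + 2*l)/5 = z/5 + 2*l/5)
N(v, B) = -3*B²
(-4641 + b(-51, g(10, -5)))*(37372 + N(198, C(13))) = (-4641 + ((⅕)*(-51) + (⅖)*(26/7)))*(37372 - 3*(-21 - 7*13)²) = (-4641 + (-51/5 + 52/35))*(37372 - 3*(-21 - 91)²) = (-4641 - 61/7)*(37372 - 3*(-112)²) = -32548*(37372 - 3*12544)/7 = -32548*(37372 - 37632)/7 = -32548/7*(-260) = 8462480/7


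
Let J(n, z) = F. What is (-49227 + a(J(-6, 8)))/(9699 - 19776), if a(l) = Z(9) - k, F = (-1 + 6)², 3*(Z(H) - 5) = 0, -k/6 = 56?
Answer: 48886/10077 ≈ 4.8512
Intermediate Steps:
k = -336 (k = -6*56 = -336)
Z(H) = 5 (Z(H) = 5 + (⅓)*0 = 5 + 0 = 5)
F = 25 (F = 5² = 25)
J(n, z) = 25
a(l) = 341 (a(l) = 5 - 1*(-336) = 5 + 336 = 341)
(-49227 + a(J(-6, 8)))/(9699 - 19776) = (-49227 + 341)/(9699 - 19776) = -48886/(-10077) = -48886*(-1/10077) = 48886/10077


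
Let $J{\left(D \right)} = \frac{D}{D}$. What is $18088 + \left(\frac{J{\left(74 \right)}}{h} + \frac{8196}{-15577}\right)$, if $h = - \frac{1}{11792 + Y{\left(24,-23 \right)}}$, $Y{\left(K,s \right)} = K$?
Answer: $\frac{97690748}{15577} \approx 6271.5$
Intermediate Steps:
$J{\left(D \right)} = 1$
$h = - \frac{1}{11816}$ ($h = - \frac{1}{11792 + 24} = - \frac{1}{11816} \approx -8.4631 \cdot 10^{-5}$)
$18088 + \left(\frac{J{\left(74 \right)}}{h} + \frac{8196}{-15577}\right) = 18088 + \left(1 \frac{1}{- \frac{1}{11816}} + \frac{8196}{-15577}\right) = 18088 + \left(1 \left(-11816\right) + 8196 \left(- \frac{1}{15577}\right)\right) = 18088 - \frac{184066028}{15577} = \frac{97690748}{15577}$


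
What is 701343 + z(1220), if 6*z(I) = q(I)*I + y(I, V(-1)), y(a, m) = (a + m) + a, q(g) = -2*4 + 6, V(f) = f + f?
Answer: 2104028/3 ≈ 7.0134e+5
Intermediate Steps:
V(f) = 2*f
q(g) = -2 (q(g) = -8 + 6 = -2)
y(a, m) = m + 2*a
z(I) = -⅓ (z(I) = (-2*I + (2*(-1) + 2*I))/6 = (-2*I + (-2 + 2*I))/6 = (⅙)*(-2) = -⅓)
701343 + z(1220) = 701343 - ⅓ = 2104028/3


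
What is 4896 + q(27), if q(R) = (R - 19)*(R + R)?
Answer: 5328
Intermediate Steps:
q(R) = 2*R*(-19 + R) (q(R) = (-19 + R)*(2*R) = 2*R*(-19 + R))
4896 + q(27) = 4896 + 2*27*(-19 + 27) = 4896 + 2*27*8 = 4896 + 432 = 5328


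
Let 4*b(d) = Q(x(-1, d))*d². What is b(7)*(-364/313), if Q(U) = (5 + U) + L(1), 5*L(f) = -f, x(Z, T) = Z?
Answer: -84721/1565 ≈ -54.135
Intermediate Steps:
L(f) = -f/5 (L(f) = (-f)/5 = -f/5)
Q(U) = 24/5 + U (Q(U) = (5 + U) - ⅕*1 = (5 + U) - ⅕ = 24/5 + U)
b(d) = 19*d²/20 (b(d) = ((24/5 - 1)*d²)/4 = (19*d²/5)/4 = 19*d²/20)
b(7)*(-364/313) = ((19/20)*7²)*(-364/313) = ((19/20)*49)*(-364*1/313) = (931/20)*(-364/313) = -84721/1565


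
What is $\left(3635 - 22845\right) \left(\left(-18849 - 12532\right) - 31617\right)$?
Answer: $1210191580$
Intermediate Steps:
$\left(3635 - 22845\right) \left(\left(-18849 - 12532\right) - 31617\right) = - 19210 \left(\left(-18849 - 12532\right) - 31617\right) = - 19210 \left(-31381 - 31617\right) = \left(-19210\right) \left(-62998\right) = 1210191580$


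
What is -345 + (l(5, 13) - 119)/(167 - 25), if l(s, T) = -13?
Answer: -24561/71 ≈ -345.93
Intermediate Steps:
-345 + (l(5, 13) - 119)/(167 - 25) = -345 + (-13 - 119)/(167 - 25) = -345 - 132/142 = -345 - 132*1/142 = -345 - 66/71 = -24561/71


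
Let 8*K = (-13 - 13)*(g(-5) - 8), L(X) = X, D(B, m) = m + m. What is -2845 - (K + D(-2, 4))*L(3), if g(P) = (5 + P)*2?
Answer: -2947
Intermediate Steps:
g(P) = 10 + 2*P
D(B, m) = 2*m
K = 26 (K = ((-13 - 13)*((10 + 2*(-5)) - 8))/8 = (-26*((10 - 10) - 8))/8 = (-26*(0 - 8))/8 = (-26*(-8))/8 = (⅛)*208 = 26)
-2845 - (K + D(-2, 4))*L(3) = -2845 - (26 + 2*4)*3 = -2845 - (26 + 8)*3 = -2845 - 34*3 = -2845 - 1*102 = -2845 - 102 = -2947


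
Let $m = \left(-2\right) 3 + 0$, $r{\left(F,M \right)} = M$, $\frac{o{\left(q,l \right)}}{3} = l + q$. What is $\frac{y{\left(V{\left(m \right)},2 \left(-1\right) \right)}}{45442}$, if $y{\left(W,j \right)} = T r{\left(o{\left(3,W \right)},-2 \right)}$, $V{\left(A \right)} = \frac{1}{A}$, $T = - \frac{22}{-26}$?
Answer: $- \frac{11}{295373} \approx -3.7241 \cdot 10^{-5}$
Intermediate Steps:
$o{\left(q,l \right)} = 3 l + 3 q$ ($o{\left(q,l \right)} = 3 \left(l + q\right) = 3 l + 3 q$)
$T = \frac{11}{13}$ ($T = \left(-22\right) \left(- \frac{1}{26}\right) = \frac{11}{13} \approx 0.84615$)
$m = -6$ ($m = -6 + 0 = -6$)
$y{\left(W,j \right)} = - \frac{22}{13}$ ($y{\left(W,j \right)} = \frac{11}{13} \left(-2\right) = - \frac{22}{13}$)
$\frac{y{\left(V{\left(m \right)},2 \left(-1\right) \right)}}{45442} = - \frac{22}{13 \cdot 45442} = \left(- \frac{22}{13}\right) \frac{1}{45442} = - \frac{11}{295373}$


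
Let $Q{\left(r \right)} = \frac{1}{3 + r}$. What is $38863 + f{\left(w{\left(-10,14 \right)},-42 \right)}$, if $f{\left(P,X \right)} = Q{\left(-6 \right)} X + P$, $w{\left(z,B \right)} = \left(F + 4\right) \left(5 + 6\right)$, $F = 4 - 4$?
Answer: $38921$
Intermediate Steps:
$F = 0$ ($F = 4 - 4 = 0$)
$w{\left(z,B \right)} = 44$ ($w{\left(z,B \right)} = \left(0 + 4\right) \left(5 + 6\right) = 4 \cdot 11 = 44$)
$f{\left(P,X \right)} = P - \frac{X}{3}$ ($f{\left(P,X \right)} = \frac{X}{3 - 6} + P = \frac{X}{-3} + P = - \frac{X}{3} + P = P - \frac{X}{3}$)
$38863 + f{\left(w{\left(-10,14 \right)},-42 \right)} = 38863 + \left(44 - -14\right) = 38863 + \left(44 + 14\right) = 38863 + 58 = 38921$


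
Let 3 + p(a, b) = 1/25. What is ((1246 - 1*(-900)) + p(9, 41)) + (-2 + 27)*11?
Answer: 60451/25 ≈ 2418.0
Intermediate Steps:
p(a, b) = -74/25 (p(a, b) = -3 + 1/25 = -74/25)
((1246 - 1*(-900)) + p(9, 41)) + (-2 + 27)*11 = ((1246 - 1*(-900)) - 74/25) + (-2 + 27)*11 = ((1246 + 900) - 74/25) + 25*11 = (2146 - 74/25) + 275 = 53576/25 + 275 = 60451/25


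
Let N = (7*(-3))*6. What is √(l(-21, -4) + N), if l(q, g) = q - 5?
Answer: 2*I*√38 ≈ 12.329*I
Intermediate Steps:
l(q, g) = -5 + q
N = -126 (N = -21*6 = -126)
√(l(-21, -4) + N) = √((-5 - 21) - 126) = √(-26 - 126) = √(-152) = 2*I*√38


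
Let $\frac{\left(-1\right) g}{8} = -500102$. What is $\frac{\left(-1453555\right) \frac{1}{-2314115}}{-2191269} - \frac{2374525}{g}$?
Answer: $- \frac{2408172451896461351}{4057506332016987792} \approx -0.59351$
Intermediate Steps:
$g = 4000816$ ($g = \left(-8\right) \left(-500102\right) = 4000816$)
$\frac{\left(-1453555\right) \frac{1}{-2314115}}{-2191269} - \frac{2374525}{g} = \frac{\left(-1453555\right) \frac{1}{-2314115}}{-2191269} - \frac{2374525}{4000816} = \left(-1453555\right) \left(- \frac{1}{2314115}\right) \left(- \frac{1}{2191269}\right) - \frac{2374525}{4000816} = \frac{290711}{462823} \left(- \frac{1}{2191269}\right) - \frac{2374525}{4000816} = - \frac{290711}{1014169692387} - \frac{2374525}{4000816} = - \frac{2408172451896461351}{4057506332016987792}$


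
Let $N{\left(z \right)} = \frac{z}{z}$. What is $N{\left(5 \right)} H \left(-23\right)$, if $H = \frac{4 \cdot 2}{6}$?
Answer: $- \frac{92}{3} \approx -30.667$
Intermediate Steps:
$H = \frac{4}{3}$ ($H = 8 \cdot \frac{1}{6} = \frac{4}{3} \approx 1.3333$)
$N{\left(z \right)} = 1$
$N{\left(5 \right)} H \left(-23\right) = 1 \cdot \frac{4}{3} \left(-23\right) = \frac{4}{3} \left(-23\right) = - \frac{92}{3}$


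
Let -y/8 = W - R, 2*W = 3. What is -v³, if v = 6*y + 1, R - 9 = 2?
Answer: -95443993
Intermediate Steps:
R = 11 (R = 9 + 2 = 11)
W = 3/2 (W = (½)*3 = 3/2 ≈ 1.5000)
y = 76 (y = -8*(3/2 - 1*11) = -8*(3/2 - 11) = -8*(-19/2) = 76)
v = 457 (v = 6*76 + 1 = 456 + 1 = 457)
-v³ = -1*457³ = -1*95443993 = -95443993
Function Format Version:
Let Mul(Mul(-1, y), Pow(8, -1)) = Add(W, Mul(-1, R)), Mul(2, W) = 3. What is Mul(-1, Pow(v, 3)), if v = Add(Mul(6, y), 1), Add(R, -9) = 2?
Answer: -95443993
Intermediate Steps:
R = 11 (R = Add(9, 2) = 11)
W = Rational(3, 2) (W = Mul(Rational(1, 2), 3) = Rational(3, 2) ≈ 1.5000)
y = 76 (y = Mul(-8, Add(Rational(3, 2), Mul(-1, 11))) = Mul(-8, Add(Rational(3, 2), -11)) = Mul(-8, Rational(-19, 2)) = 76)
v = 457 (v = Add(Mul(6, 76), 1) = Add(456, 1) = 457)
Mul(-1, Pow(v, 3)) = Mul(-1, Pow(457, 3)) = Mul(-1, 95443993) = -95443993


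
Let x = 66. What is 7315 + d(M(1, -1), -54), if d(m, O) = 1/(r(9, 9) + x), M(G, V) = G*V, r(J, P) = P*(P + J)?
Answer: 1667821/228 ≈ 7315.0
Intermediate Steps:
r(J, P) = P*(J + P)
d(m, O) = 1/228 (d(m, O) = 1/(9*(9 + 9) + 66) = 1/(9*18 + 66) = 1/(162 + 66) = 1/228)
7315 + d(M(1, -1), -54) = 7315 + 1/228 = 1667821/228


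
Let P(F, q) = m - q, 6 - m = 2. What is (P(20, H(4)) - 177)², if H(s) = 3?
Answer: 30976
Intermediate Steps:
m = 4 (m = 6 - 1*2 = 6 - 2 = 4)
P(F, q) = 4 - q
(P(20, H(4)) - 177)² = ((4 - 1*3) - 177)² = ((4 - 3) - 177)² = (1 - 177)² = (-176)² = 30976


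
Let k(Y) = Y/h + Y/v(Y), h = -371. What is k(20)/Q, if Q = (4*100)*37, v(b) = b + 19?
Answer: 83/2676765 ≈ 3.1008e-5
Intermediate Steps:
v(b) = 19 + b
k(Y) = -Y/371 + Y/(19 + Y) (k(Y) = Y/(-371) + Y/(19 + Y) = Y*(-1/371) + Y/(19 + Y) = -Y/371 + Y/(19 + Y))
Q = 14800 (Q = 400*37 = 14800)
k(20)/Q = ((1/371)*20*(352 - 1*20)/(19 + 20))/14800 = ((1/371)*20*(352 - 20)/39)*(1/14800) = ((1/371)*20*(1/39)*332)*(1/14800) = (6640/14469)*(1/14800) = 83/2676765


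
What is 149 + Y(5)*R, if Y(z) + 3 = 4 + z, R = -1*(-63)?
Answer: 527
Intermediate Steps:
R = 63
Y(z) = 1 + z (Y(z) = -3 + (4 + z) = 1 + z)
149 + Y(5)*R = 149 + (1 + 5)*63 = 149 + 6*63 = 149 + 378 = 527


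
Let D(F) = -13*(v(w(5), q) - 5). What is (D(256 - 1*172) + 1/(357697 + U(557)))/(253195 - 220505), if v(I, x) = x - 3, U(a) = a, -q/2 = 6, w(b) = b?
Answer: 93146041/11711323260 ≈ 0.0079535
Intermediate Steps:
q = -12 (q = -2*6 = -12)
v(I, x) = -3 + x
D(F) = 260 (D(F) = -13*((-3 - 12) - 5) = -13*(-15 - 5) = -13*(-20) = 260)
(D(256 - 1*172) + 1/(357697 + U(557)))/(253195 - 220505) = (260 + 1/(357697 + 557))/(253195 - 220505) = (260 + 1/358254)/32690 = (260 + 1/358254)*(1/32690) = (93146041/358254)*(1/32690) = 93146041/11711323260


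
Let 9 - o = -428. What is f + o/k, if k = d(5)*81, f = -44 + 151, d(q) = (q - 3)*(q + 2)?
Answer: 121775/1134 ≈ 107.39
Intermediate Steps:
d(q) = (-3 + q)*(2 + q)
o = 437 (o = 9 - 1*(-428) = 9 + 428 = 437)
f = 107
k = 1134 (k = (-6 + 5² - 1*5)*81 = (-6 + 25 - 5)*81 = 14*81 = 1134)
f + o/k = 107 + 437/1134 = 121775/1134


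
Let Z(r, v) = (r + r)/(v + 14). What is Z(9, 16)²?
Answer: 9/25 ≈ 0.36000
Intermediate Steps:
Z(r, v) = 2*r/(14 + v) (Z(r, v) = (2*r)/(14 + v) = 2*r/(14 + v))
Z(9, 16)² = (2*9/(14 + 16))² = (2*9/30)² = (2*9*(1/30))² = (⅗)² = 9/25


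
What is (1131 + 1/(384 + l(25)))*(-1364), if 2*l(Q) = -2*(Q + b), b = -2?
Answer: -556910288/361 ≈ -1.5427e+6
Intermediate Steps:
l(Q) = 2 - Q (l(Q) = (-2*(Q - 2))/2 = (-2*(-2 + Q))/2 = (4 - 2*Q)/2 = 2 - Q)
(1131 + 1/(384 + l(25)))*(-1364) = (1131 + 1/(384 + (2 - 1*25)))*(-1364) = (1131 + 1/(384 + (2 - 25)))*(-1364) = (1131 + 1/(384 - 23))*(-1364) = (1131 + 1/361)*(-1364) = (408292/361)*(-1364) = -556910288/361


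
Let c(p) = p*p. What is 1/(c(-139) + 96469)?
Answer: 1/115790 ≈ 8.6363e-6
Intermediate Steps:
c(p) = p²
1/(c(-139) + 96469) = 1/((-139)² + 96469) = 1/(19321 + 96469) = 1/115790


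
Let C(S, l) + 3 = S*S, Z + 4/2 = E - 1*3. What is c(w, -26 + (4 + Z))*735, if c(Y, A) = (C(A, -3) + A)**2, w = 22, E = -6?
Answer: 814974615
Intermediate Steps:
Z = -11 (Z = -2 + (-6 - 1*3) = -2 + (-6 - 3) = -2 - 9 = -11)
C(S, l) = -3 + S**2 (C(S, l) = -3 + S*S = -3 + S**2)
c(Y, A) = (-3 + A + A**2)**2 (c(Y, A) = ((-3 + A**2) + A)**2 = (-3 + A + A**2)**2)
c(w, -26 + (4 + Z))*735 = (-3 + (-26 + (4 - 11)) + (-26 + (4 - 11))**2)**2*735 = (-3 + (-26 - 7) + (-26 - 7)**2)**2*735 = (-3 - 33 + (-33)**2)**2*735 = (-3 - 33 + 1089)**2*735 = 1053**2*735 = 1108809*735 = 814974615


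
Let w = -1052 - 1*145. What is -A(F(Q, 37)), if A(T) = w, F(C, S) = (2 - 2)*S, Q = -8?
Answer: 1197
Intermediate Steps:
F(C, S) = 0 (F(C, S) = 0*S = 0)
w = -1197 (w = -1052 - 145 = -1197)
A(T) = -1197
-A(F(Q, 37)) = -1*(-1197) = 1197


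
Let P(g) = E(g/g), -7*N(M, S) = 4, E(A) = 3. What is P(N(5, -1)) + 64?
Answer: 67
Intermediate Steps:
N(M, S) = -4/7 (N(M, S) = -⅐*4 = -4/7)
P(g) = 3
P(N(5, -1)) + 64 = 3 + 64 = 67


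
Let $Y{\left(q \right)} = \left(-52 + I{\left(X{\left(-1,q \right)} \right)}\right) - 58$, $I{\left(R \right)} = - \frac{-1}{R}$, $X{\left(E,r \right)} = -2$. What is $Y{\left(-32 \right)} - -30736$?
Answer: $\frac{61251}{2} \approx 30626.0$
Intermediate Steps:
$I{\left(R \right)} = \frac{1}{R}$
$Y{\left(q \right)} = - \frac{221}{2}$ ($Y{\left(q \right)} = \left(-52 + \frac{1}{-2}\right) - 58 = \left(-52 - \frac{1}{2}\right) - 58 = - \frac{105}{2} - 58 = - \frac{221}{2}$)
$Y{\left(-32 \right)} - -30736 = - \frac{221}{2} - -30736 = - \frac{221}{2} + 30736 = \frac{61251}{2}$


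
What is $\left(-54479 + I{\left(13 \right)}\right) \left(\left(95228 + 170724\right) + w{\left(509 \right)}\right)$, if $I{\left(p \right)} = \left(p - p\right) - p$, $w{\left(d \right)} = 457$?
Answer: $-14517159228$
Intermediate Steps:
$I{\left(p \right)} = - p$ ($I{\left(p \right)} = 0 - p = - p$)
$\left(-54479 + I{\left(13 \right)}\right) \left(\left(95228 + 170724\right) + w{\left(509 \right)}\right) = \left(-54479 - 13\right) \left(\left(95228 + 170724\right) + 457\right) = \left(-54479 - 13\right) \left(265952 + 457\right) = \left(-54492\right) 266409 = -14517159228$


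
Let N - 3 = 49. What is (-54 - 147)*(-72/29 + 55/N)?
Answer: 431949/1508 ≈ 286.44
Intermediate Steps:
N = 52 (N = 3 + 49 = 52)
(-54 - 147)*(-72/29 + 55/N) = (-54 - 147)*(-72/29 + 55/52) = -201*(-72*1/29 + 55*(1/52)) = -201*(-72/29 + 55/52) = -201*(-2149/1508) = 431949/1508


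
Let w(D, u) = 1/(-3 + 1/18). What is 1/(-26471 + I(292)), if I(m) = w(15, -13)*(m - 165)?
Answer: -53/1405249 ≈ -3.7716e-5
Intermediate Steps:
w(D, u) = -18/53 (w(D, u) = 1/(-3 + 1/18) = 1/(-53/18) = -18/53)
I(m) = 2970/53 - 18*m/53 (I(m) = -18*(m - 165)/53 = -18*(-165 + m)/53 = 2970/53 - 18*m/53)
1/(-26471 + I(292)) = 1/(-26471 + (2970/53 - 18/53*292)) = 1/(-26471 + (2970/53 - 5256/53)) = 1/(-26471 - 2286/53) = 1/(-1405249/53) = -53/1405249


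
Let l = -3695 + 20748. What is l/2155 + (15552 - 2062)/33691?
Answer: 603603573/72604105 ≈ 8.3136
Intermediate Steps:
l = 17053
l/2155 + (15552 - 2062)/33691 = 17053/2155 + (15552 - 2062)/33691 = 17053*(1/2155) + 13490*(1/33691) = 17053/2155 + 13490/33691 = 603603573/72604105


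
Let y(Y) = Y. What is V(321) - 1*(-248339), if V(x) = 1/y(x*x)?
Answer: 25589098900/103041 ≈ 2.4834e+5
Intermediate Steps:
V(x) = x⁻² (V(x) = 1/(x*x) = 1/(x²) = x⁻²)
V(321) - 1*(-248339) = 321⁻² - 1*(-248339) = 1/103041 + 248339 = 25589098900/103041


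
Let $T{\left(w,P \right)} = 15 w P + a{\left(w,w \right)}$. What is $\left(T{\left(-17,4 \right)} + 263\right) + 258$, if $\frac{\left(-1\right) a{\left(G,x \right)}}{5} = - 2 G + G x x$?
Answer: $23896$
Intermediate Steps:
$a{\left(G,x \right)} = 10 G - 5 G x^{2}$ ($a{\left(G,x \right)} = - 5 \left(- 2 G + G x x\right) = - 5 \left(- 2 G + G x^{2}\right) = 10 G - 5 G x^{2}$)
$T{\left(w,P \right)} = 5 w \left(2 - w^{2}\right) + 15 P w$ ($T{\left(w,P \right)} = 15 w P + 5 w \left(2 - w^{2}\right) = 15 P w + 5 w \left(2 - w^{2}\right) = 5 w \left(2 - w^{2}\right) + 15 P w$)
$\left(T{\left(-17,4 \right)} + 263\right) + 258 = \left(5 \left(-17\right) \left(2 - \left(-17\right)^{2} + 3 \cdot 4\right) + 263\right) + 258 = \left(5 \left(-17\right) \left(2 - 289 + 12\right) + 263\right) + 258 = \left(5 \left(-17\right) \left(-275\right) + 263\right) + 258 = \left(23375 + 263\right) + 258 = 23638 + 258 = 23896$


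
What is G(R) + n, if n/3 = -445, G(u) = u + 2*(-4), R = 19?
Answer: -1324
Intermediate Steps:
G(u) = -8 + u (G(u) = u - 8 = -8 + u)
n = -1335 (n = 3*(-445) = -1335)
G(R) + n = (-8 + 19) - 1335 = 11 - 1335 = -1324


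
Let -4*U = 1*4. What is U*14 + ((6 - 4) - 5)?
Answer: -17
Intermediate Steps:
U = -1 (U = -4/4 = -1/4*4 = -1)
U*14 + ((6 - 4) - 5) = -1*14 + ((6 - 4) - 5) = -14 + (2 - 5) = -14 - 3 = -17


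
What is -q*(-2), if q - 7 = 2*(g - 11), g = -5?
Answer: -50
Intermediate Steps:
q = -25 (q = 7 + 2*(-5 - 11) = 7 + 2*(-16) = 7 - 32 = -25)
-q*(-2) = -(-25)*(-2) = -1*50 = -50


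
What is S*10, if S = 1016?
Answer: 10160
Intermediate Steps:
S*10 = 1016*10 = 10160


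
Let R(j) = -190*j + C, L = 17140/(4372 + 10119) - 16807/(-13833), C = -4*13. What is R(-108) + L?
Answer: 4103373181261/200454003 ≈ 20470.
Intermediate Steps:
C = -52
L = 480647857/200454003 (L = 17140/14491 - 16807*(-1/13833) = 17140*(1/14491) + 16807/13833 = 17140/14491 + 16807/13833 = 480647857/200454003 ≈ 2.3978)
R(j) = -52 - 190*j (R(j) = -190*j - 52 = -52 - 190*j)
R(-108) + L = (-52 - 190*(-108)) + 480647857/200454003 = (-52 + 20520) + 480647857/200454003 = 20468 + 480647857/200454003 = 4103373181261/200454003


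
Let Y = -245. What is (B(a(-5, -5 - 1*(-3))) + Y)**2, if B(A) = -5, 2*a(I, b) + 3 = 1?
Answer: 62500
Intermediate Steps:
a(I, b) = -1 (a(I, b) = -3/2 + (1/2)*1 = -3/2 + 1/2 = -1)
(B(a(-5, -5 - 1*(-3))) + Y)**2 = (-5 - 245)**2 = (-250)**2 = 62500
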